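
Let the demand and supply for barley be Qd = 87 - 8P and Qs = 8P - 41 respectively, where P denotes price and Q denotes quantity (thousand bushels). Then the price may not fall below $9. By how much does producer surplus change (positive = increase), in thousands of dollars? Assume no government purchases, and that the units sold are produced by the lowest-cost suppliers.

Without the control the market clears where 87 - 8P = 8P - 41, i.e. P* = 8 and Q* = 23.
The floor of 9 is above the equilibrium price 8, so it binds.
At P = 9: Qd = 87 - 8·9 = 15 and Qs = 8·9 - 41 = 31.
Producer surplus without the control is ½ · (8 - 5.125) · 23 = 33.0625.
With the floor, 15 units are sold at 9. The supply price at Q = 15 is 7, so PS = ½ · [(9 - 5.125) + (9 - 7)] · 15 = 44.0625.
Change in producer surplus = 44.0625 - 33.0625 = 11.

11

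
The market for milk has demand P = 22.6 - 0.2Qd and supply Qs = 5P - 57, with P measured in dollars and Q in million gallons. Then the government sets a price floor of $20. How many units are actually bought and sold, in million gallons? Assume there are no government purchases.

13

Rearranging demand gives Qd = 113 - 5P. Equilibrium: 113 - 5P = 5P - 57, so 170 = 10P and P* = 17, Q* = 28.
Since 20 > 17, the floor is binding.
At P = 20: Qd = 113 - 5·20 = 13 and Qs = 5·20 - 57 = 43.
The quantity actually transacted is the short side, demand: 13.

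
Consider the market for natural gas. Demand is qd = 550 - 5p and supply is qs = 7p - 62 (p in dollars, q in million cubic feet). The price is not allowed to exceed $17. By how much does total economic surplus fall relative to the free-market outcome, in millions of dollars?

Equilibrium: 550 - 5p = 7p - 62, so 612 = 12p and p* = 51, q* = 295.
The ceiling of 17 is below the equilibrium price 51, so it binds.
At p = 17: qd = 550 - 5·17 = 465 and qs = 7·17 - 62 = 57.
Quantity traded falls to 57. At q = 57 the demand price is (550 - 57)/5 = 98.6 and the supply price is (62 + 57)/7 = 17.
Deadweight loss = ½ · (98.6 - 17) · (295 - 57) = ½ · 81.6 · 238 = 9710.4.

9710.4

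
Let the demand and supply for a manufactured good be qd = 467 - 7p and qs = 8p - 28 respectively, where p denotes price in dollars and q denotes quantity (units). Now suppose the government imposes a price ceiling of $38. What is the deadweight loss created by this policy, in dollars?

0

Without the control the market clears where 467 - 7p = 8p - 28, i.e. p* = 33 and q* = 236.
Since 38 is above p* = 33, the ceiling does not bind and the free-market outcome prevails.
Since the control does not bind, no trades are prevented and deadweight loss is zero.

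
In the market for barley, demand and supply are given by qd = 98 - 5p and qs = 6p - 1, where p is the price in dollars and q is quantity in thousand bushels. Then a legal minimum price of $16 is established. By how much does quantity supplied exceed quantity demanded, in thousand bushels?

Setting quantity demanded equal to quantity supplied, 98 - 5p = 6p - 1, gives p* = 9 and q* = 53.
Since 16 > 9, the floor is binding.
At p = 16: qd = 98 - 5·16 = 18 and qs = 6·16 - 1 = 95.
Surplus = qs - qd = 95 - 18 = 77.

77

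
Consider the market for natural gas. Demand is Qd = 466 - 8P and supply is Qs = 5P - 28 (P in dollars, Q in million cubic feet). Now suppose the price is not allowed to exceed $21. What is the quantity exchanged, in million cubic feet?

In a free market, 466 - 8P = 5P - 28 gives the equilibrium P* = 38, Q* = 162.
Because the ceiling (21) lies below the market-clearing price, it is binding.
At P = 21: Qd = 466 - 8·21 = 298 and Qs = 5·21 - 28 = 77.
The quantity actually transacted is the short side, supply: 77.

77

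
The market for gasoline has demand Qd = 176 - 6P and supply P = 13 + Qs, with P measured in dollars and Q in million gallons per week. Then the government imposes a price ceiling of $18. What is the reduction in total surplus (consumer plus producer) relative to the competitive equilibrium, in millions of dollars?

Rearranging supply gives Qs = P - 13. Equilibrium: 176 - 6P = P - 13, so 189 = 7P and P* = 27, Q* = 14.
Because the ceiling (18) lies below the market-clearing price, it is binding.
At P = 18: Qd = 176 - 6·18 = 68 and Qs = 18 - 13 = 5.
Quantity traded falls to 5. At Q = 5 the demand price is (176 - 5)/6 = 28.5 and the supply price is 13 + 5 = 18.
Deadweight loss = ½ · (28.5 - 18) · (14 - 5) = ½ · 10.5 · 9 = 47.25.

47.25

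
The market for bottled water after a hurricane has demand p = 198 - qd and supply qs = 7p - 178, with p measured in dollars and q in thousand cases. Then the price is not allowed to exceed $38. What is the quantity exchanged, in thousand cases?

Rearranging demand gives qd = 198 - p. Setting quantity demanded equal to quantity supplied, 198 - p = 7p - 178, gives p* = 47 and q* = 151.
Since 38 < 47, the ceiling is binding.
At p = 38: qd = 198 - 38 = 160 and qs = 7·38 - 178 = 88.
The quantity actually transacted is the short side, supply: 88.

88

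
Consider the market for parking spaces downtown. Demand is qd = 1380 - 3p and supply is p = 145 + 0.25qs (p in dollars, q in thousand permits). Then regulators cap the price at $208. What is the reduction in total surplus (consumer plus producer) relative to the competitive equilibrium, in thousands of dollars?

Rearranging supply gives qs = 4p - 580. In a free market, 1380 - 3p = 4p - 580 gives the equilibrium p* = 280, q* = 540.
Because the ceiling (208) lies below the market-clearing price, it is binding.
At p = 208: qd = 1380 - 3·208 = 756 and qs = 4·208 - 580 = 252.
Quantity traded falls to 252. At q = 252 the demand price is (1380 - 252)/3 = 376 and the supply price is (580 + 252)/4 = 208.
Deadweight loss = ½ · (376 - 208) · (540 - 252) = ½ · 168 · 288 = 24192.

24192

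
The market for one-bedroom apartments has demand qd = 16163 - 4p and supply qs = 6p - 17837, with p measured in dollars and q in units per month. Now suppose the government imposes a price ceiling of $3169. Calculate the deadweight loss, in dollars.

400207.5

In a free market, 16163 - 4p = 6p - 17837 gives the equilibrium p* = 3400, q* = 2563.
The ceiling of 3169 is below the equilibrium price 3400, so it binds.
At p = 3169: qd = 16163 - 4·3169 = 3487 and qs = 6·3169 - 17837 = 1177.
Quantity traded falls to 1177. At q = 1177 the demand price is (16163 - 1177)/4 = 3746.5 and the supply price is (17837 + 1177)/6 = 3169.
Deadweight loss = ½ · (3746.5 - 3169) · (2563 - 1177) = ½ · 577.5 · 1386 = 400207.5.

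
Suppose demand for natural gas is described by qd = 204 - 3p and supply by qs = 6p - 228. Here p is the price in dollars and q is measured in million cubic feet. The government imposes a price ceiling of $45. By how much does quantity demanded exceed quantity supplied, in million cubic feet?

Without the control the market clears where 204 - 3p = 6p - 228, i.e. p* = 48 and q* = 60.
Because the ceiling (45) lies below the market-clearing price, it is binding.
At p = 45: qd = 204 - 3·45 = 69 and qs = 6·45 - 228 = 42.
Shortage = qd - qs = 69 - 42 = 27.

27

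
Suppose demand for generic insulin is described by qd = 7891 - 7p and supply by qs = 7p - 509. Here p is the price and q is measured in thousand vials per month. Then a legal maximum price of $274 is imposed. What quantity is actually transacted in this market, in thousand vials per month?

1409

In a free market, 7891 - 7p = 7p - 509 gives the equilibrium p* = 600, q* = 3691.
Since 274 < 600, the ceiling is binding.
At p = 274: qd = 7891 - 7·274 = 5973 and qs = 7·274 - 509 = 1409.
The quantity actually transacted is the short side, supply: 1409.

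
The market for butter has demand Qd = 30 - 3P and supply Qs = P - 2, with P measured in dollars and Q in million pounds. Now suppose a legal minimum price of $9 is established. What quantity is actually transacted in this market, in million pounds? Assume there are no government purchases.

3

Equilibrium: 30 - 3P = P - 2, so 32 = 4P and P* = 8, Q* = 6.
Because the floor (9) lies above the market-clearing price, it is binding.
At P = 9: Qd = 30 - 3·9 = 3 and Qs = 9 - 2 = 7.
The quantity actually transacted is the short side, demand: 3.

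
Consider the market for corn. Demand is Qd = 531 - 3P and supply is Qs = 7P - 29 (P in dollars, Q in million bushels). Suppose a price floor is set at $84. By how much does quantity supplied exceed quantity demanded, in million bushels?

Setting quantity demanded equal to quantity supplied, 531 - 3P = 7P - 29, gives P* = 56 and Q* = 363.
The floor of 84 is above the equilibrium price 56, so it binds.
At P = 84: Qd = 531 - 3·84 = 279 and Qs = 7·84 - 29 = 559.
Surplus = Qs - Qd = 559 - 279 = 280.

280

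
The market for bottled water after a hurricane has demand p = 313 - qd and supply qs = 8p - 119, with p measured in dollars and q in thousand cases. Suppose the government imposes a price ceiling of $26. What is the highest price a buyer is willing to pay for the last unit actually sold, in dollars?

224

Rearranging demand gives qd = 313 - p. Equilibrium: 313 - p = 8p - 119, so 432 = 9p and p* = 48, q* = 265.
Because the ceiling (26) lies below the market-clearing price, it is binding.
At p = 26: qd = 313 - 26 = 287 and qs = 8·26 - 119 = 89.
Only 89 units reach the market. On the demand curve, the marginal buyer's willingness to pay at q = 89 is (313 - 89) = 224.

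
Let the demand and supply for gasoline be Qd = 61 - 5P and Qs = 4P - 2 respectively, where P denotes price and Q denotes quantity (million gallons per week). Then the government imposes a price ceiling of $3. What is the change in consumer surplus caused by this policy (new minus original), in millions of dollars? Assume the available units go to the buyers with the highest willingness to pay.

14.4

Without the control the market clears where 61 - 5P = 4P - 2, i.e. P* = 7 and Q* = 26.
The ceiling of 3 is below the equilibrium price 7, so it binds.
At P = 3: Qd = 61 - 5·3 = 46 and Qs = 4·3 - 2 = 10.
Consumer surplus without the control is ½ · (12.2 - 7) · 26 = 67.6.
With the ceiling, 10 units are sold at 3 (assume they go to the highest-value buyers). The demand price at Q = 10 is 10.2, so CS = ½ · [(12.2 - 3) + (10.2 - 3)] · 10 = 82.
Change in consumer surplus = 82 - 67.6 = 14.4.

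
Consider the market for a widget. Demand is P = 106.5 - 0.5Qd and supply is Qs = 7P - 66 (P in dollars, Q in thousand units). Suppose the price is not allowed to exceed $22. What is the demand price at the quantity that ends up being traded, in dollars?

Rearranging demand gives Qd = 213 - 2P. Setting quantity demanded equal to quantity supplied, 213 - 2P = 7P - 66, gives P* = 31 and Q* = 151.
Because the ceiling (22) lies below the market-clearing price, it is binding.
At P = 22: Qd = 213 - 2·22 = 169 and Qs = 7·22 - 66 = 88.
Only 88 units reach the market. On the demand curve, the marginal buyer's willingness to pay at Q = 88 is (213 - 88)/2 = 62.5.

62.5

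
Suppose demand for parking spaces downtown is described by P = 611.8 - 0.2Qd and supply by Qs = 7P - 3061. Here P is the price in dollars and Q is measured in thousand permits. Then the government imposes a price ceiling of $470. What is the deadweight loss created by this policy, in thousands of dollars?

13440

Rearranging demand gives Qd = 3059 - 5P. Setting quantity demanded equal to quantity supplied, 3059 - 5P = 7P - 3061, gives P* = 510 and Q* = 509.
The ceiling of 470 is below the equilibrium price 510, so it binds.
At P = 470: Qd = 3059 - 5·470 = 709 and Qs = 7·470 - 3061 = 229.
Quantity traded falls to 229. At Q = 229 the demand price is (3059 - 229)/5 = 566 and the supply price is (3061 + 229)/7 = 470.
Deadweight loss = ½ · (566 - 470) · (509 - 229) = ½ · 96 · 280 = 13440.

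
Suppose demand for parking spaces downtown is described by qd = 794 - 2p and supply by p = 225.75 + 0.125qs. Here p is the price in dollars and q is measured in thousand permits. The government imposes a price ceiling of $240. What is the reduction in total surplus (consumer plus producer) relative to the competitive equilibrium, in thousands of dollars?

8000

Rearranging supply gives qs = 8p - 1806. Without the control the market clears where 794 - 2p = 8p - 1806, i.e. p* = 260 and q* = 274.
Because the ceiling (240) lies below the market-clearing price, it is binding.
At p = 240: qd = 794 - 2·240 = 314 and qs = 8·240 - 1806 = 114.
Quantity traded falls to 114. At q = 114 the demand price is (794 - 114)/2 = 340 and the supply price is (1806 + 114)/8 = 240.
Deadweight loss = ½ · (340 - 240) · (274 - 114) = ½ · 100 · 160 = 8000.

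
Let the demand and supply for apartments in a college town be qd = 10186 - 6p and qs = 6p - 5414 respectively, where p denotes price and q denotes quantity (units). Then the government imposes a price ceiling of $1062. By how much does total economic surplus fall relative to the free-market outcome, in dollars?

In a free market, 10186 - 6p = 6p - 5414 gives the equilibrium p* = 1300, q* = 2386.
The ceiling of 1062 is below the equilibrium price 1300, so it binds.
At p = 1062: qd = 10186 - 6·1062 = 3814 and qs = 6·1062 - 5414 = 958.
Quantity traded falls to 958. At q = 958 the demand price is (10186 - 958)/6 = 1538 and the supply price is (5414 + 958)/6 = 1062.
Deadweight loss = ½ · (1538 - 1062) · (2386 - 958) = ½ · 476 · 1428 = 339864.

339864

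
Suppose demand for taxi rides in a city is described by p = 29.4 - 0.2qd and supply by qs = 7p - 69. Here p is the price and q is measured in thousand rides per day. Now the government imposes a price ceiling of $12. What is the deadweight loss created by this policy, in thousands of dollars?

302.4

Rearranging demand gives qd = 147 - 5p. Equilibrium: 147 - 5p = 7p - 69, so 216 = 12p and p* = 18, q* = 57.
Because the ceiling (12) lies below the market-clearing price, it is binding.
At p = 12: qd = 147 - 5·12 = 87 and qs = 7·12 - 69 = 15.
Quantity traded falls to 15. At q = 15 the demand price is (147 - 15)/5 = 26.4 and the supply price is (69 + 15)/7 = 12.
Deadweight loss = ½ · (26.4 - 12) · (57 - 15) = ½ · 14.4 · 42 = 302.4.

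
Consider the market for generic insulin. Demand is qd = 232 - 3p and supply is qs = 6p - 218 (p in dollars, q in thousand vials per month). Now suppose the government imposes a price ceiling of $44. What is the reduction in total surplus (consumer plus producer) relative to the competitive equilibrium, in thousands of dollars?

324

In a free market, 232 - 3p = 6p - 218 gives the equilibrium p* = 50, q* = 82.
The ceiling of 44 is below the equilibrium price 50, so it binds.
At p = 44: qd = 232 - 3·44 = 100 and qs = 6·44 - 218 = 46.
Quantity traded falls to 46. At q = 46 the demand price is (232 - 46)/3 = 62 and the supply price is (218 + 46)/6 = 44.
Deadweight loss = ½ · (62 - 44) · (82 - 46) = ½ · 18 · 36 = 324.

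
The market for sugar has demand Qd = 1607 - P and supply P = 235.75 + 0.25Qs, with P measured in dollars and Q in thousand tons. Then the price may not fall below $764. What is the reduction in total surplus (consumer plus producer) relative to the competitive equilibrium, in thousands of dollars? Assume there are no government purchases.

Rearranging supply gives Qs = 4P - 943. Setting quantity demanded equal to quantity supplied, 1607 - P = 4P - 943, gives P* = 510 and Q* = 1097.
Since 764 > 510, the floor is binding.
At P = 764: Qd = 1607 - 764 = 843 and Qs = 4·764 - 943 = 2113.
Quantity traded falls to 843. At Q = 843 the demand price is 1607 - 843 = 764 and the supply price is (943 + 843)/4 = 446.5.
Deadweight loss = ½ · (764 - 446.5) · (1097 - 843) = ½ · 317.5 · 254 = 40322.5.

40322.5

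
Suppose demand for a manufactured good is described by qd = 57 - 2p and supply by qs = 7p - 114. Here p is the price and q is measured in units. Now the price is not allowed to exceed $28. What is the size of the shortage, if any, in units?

0

Equilibrium: 57 - 2p = 7p - 114, so 171 = 9p and p* = 19, q* = 19.
Since 28 is above p* = 19, the ceiling does not bind and the free-market outcome prevails.
Since the control does not bind, there is no shortage.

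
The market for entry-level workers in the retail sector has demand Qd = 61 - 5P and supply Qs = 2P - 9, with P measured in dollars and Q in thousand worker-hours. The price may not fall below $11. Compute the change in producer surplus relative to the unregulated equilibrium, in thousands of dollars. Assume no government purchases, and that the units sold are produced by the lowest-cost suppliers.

-0.25

Equilibrium: 61 - 5P = 2P - 9, so 70 = 7P and P* = 10, Q* = 11.
Because the floor (11) lies above the market-clearing price, it is binding.
At P = 11: Qd = 61 - 5·11 = 6 and Qs = 2·11 - 9 = 13.
Producer surplus without the control is ½ · (10 - 4.5) · 11 = 30.25.
With the floor, 6 units are sold at 11. The supply price at Q = 6 is 7.5, so PS = ½ · [(11 - 4.5) + (11 - 7.5)] · 6 = 30.
Change in producer surplus = 30 - 30.25 = -0.25.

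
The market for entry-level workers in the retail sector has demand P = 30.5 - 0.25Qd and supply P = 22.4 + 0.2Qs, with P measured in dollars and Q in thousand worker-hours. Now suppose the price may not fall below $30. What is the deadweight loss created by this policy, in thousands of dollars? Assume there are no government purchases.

Rearranging demand gives Qd = 122 - 4P; rearranging supply gives Qs = 5P - 112. Without the control the market clears where 122 - 4P = 5P - 112, i.e. P* = 26 and Q* = 18.
Because the floor (30) lies above the market-clearing price, it is binding.
At P = 30: Qd = 122 - 4·30 = 2 and Qs = 5·30 - 112 = 38.
Quantity traded falls to 2. At Q = 2 the demand price is (122 - 2)/4 = 30 and the supply price is (112 + 2)/5 = 22.8.
Deadweight loss = ½ · (30 - 22.8) · (18 - 2) = ½ · 7.2 · 16 = 57.6.

57.6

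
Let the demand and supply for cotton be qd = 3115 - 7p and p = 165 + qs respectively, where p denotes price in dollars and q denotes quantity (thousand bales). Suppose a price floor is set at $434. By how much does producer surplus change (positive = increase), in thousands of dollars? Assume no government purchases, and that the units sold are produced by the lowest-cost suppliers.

Rearranging supply gives qs = p - 165. Equilibrium: 3115 - 7p = p - 165, so 3280 = 8p and p* = 410, q* = 245.
The floor of 434 is above the equilibrium price 410, so it binds.
At p = 434: qd = 3115 - 7·434 = 77 and qs = 434 - 165 = 269.
Producer surplus without the control is ½ · (410 - 165) · 245 = 30012.5.
With the floor, 77 units are sold at 434. The supply price at q = 77 is 242, so PS = ½ · [(434 - 165) + (434 - 242)] · 77 = 17748.5.
Change in producer surplus = 17748.5 - 30012.5 = -12264.

-12264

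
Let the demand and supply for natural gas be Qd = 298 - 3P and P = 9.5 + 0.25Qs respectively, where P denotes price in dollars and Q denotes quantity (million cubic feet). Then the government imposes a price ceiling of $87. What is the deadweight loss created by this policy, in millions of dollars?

Rearranging supply gives Qs = 4P - 38. Setting quantity demanded equal to quantity supplied, 298 - 3P = 4P - 38, gives P* = 48 and Q* = 154.
Since 87 is above P* = 48, the ceiling does not bind and the free-market outcome prevails.
Since the control does not bind, no trades are prevented and deadweight loss is zero.

0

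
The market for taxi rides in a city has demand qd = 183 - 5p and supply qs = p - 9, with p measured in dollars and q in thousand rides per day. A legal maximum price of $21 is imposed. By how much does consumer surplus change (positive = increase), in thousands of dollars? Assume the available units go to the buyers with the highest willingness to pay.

Setting quantity demanded equal to quantity supplied, 183 - 5p = p - 9, gives p* = 32 and q* = 23.
The ceiling of 21 is below the equilibrium price 32, so it binds.
At p = 21: qd = 183 - 5·21 = 78 and qs = 21 - 9 = 12.
Consumer surplus without the control is ½ · (36.6 - 32) · 23 = 52.9.
With the ceiling, 12 units are sold at 21 (assume they go to the highest-value buyers). The demand price at q = 12 is 34.2, so CS = ½ · [(36.6 - 21) + (34.2 - 21)] · 12 = 172.8.
Change in consumer surplus = 172.8 - 52.9 = 119.9.

119.9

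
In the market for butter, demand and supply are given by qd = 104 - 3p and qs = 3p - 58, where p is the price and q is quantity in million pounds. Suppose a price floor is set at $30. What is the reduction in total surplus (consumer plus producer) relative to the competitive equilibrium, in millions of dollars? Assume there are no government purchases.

27

Without the control the market clears where 104 - 3p = 3p - 58, i.e. p* = 27 and q* = 23.
Since 30 > 27, the floor is binding.
At p = 30: qd = 104 - 3·30 = 14 and qs = 3·30 - 58 = 32.
Quantity traded falls to 14. At q = 14 the demand price is (104 - 14)/3 = 30 and the supply price is (58 + 14)/3 = 24.
Deadweight loss = ½ · (30 - 24) · (23 - 14) = ½ · 6 · 9 = 27.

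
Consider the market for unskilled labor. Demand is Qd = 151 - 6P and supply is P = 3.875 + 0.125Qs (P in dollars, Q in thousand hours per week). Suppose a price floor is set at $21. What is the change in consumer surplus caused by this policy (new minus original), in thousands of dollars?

-392

Rearranging supply gives Qs = 8P - 31. In a free market, 151 - 6P = 8P - 31 gives the equilibrium P* = 13, Q* = 73.
Because the floor (21) lies above the market-clearing price, it is binding.
At P = 21: Qd = 151 - 6·21 = 25 and Qs = 8·21 - 31 = 137.
Consumer surplus without the control is ½ · (151/6 - 13) · 73 = 5329/12.
With the floor, consumers buy 25 units at 21, so CS = ½ · (151/6 - 21) · 25 = 625/12.
Change in consumer surplus = 625/12 - 5329/12 = -392.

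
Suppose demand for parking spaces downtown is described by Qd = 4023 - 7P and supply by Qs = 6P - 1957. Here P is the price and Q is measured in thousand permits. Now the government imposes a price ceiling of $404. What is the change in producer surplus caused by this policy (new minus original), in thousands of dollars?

Setting quantity demanded equal to quantity supplied, 4023 - 7P = 6P - 1957, gives P* = 460 and Q* = 803.
The ceiling of 404 is below the equilibrium price 460, so it binds.
At P = 404: Qd = 4023 - 7·404 = 1195 and Qs = 6·404 - 1957 = 467.
Producer surplus without the control is ½ · (460 - 1957/6) · 803 = 644809/12.
With the ceiling, producers sell 467 units at 404, so PS = ½ · (404 - 1957/6) · 467 = 218089/12.
Change in producer surplus = 218089/12 - 644809/12 = -35560.

-35560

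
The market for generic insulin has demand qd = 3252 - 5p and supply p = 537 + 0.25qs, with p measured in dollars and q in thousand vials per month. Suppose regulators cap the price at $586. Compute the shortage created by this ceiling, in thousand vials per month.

Rearranging supply gives qs = 4p - 2148. In a free market, 3252 - 5p = 4p - 2148 gives the equilibrium p* = 600, q* = 252.
Since 586 < 600, the ceiling is binding.
At p = 586: qd = 3252 - 5·586 = 322 and qs = 4·586 - 2148 = 196.
Shortage = qd - qs = 322 - 196 = 126.

126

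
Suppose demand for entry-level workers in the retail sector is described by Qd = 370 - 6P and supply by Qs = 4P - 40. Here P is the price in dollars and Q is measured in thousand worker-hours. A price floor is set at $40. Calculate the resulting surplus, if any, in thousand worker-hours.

0

Without the control the market clears where 370 - 6P = 4P - 40, i.e. P* = 41 and Q* = 124.
The floor of 40 is below the equilibrium price 41, so it is not binding; the market clears at P* = 41, Q* = 124.
Since the control does not bind, there is no surplus.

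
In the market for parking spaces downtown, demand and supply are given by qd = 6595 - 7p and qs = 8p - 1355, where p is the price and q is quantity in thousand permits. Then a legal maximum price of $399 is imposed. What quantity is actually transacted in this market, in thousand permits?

Without the control the market clears where 6595 - 7p = 8p - 1355, i.e. p* = 530 and q* = 2885.
Because the ceiling (399) lies below the market-clearing price, it is binding.
At p = 399: qd = 6595 - 7·399 = 3802 and qs = 8·399 - 1355 = 1837.
The quantity actually transacted is the short side, supply: 1837.

1837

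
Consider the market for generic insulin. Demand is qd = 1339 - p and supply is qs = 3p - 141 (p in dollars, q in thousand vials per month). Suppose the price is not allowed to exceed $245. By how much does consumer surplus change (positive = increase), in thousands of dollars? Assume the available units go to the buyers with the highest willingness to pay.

Setting quantity demanded equal to quantity supplied, 1339 - p = 3p - 141, gives p* = 370 and q* = 969.
Since 245 < 370, the ceiling is binding.
At p = 245: qd = 1339 - 245 = 1094 and qs = 3·245 - 141 = 594.
Consumer surplus without the control is ½ · (1339 - 370) · 969 = 469480.5.
With the ceiling, 594 units are sold at 245 (assume they go to the highest-value buyers). The demand price at q = 594 is 745, so CS = ½ · [(1339 - 245) + (745 - 245)] · 594 = 473418.
Change in consumer surplus = 473418 - 469480.5 = 3937.5.

3937.5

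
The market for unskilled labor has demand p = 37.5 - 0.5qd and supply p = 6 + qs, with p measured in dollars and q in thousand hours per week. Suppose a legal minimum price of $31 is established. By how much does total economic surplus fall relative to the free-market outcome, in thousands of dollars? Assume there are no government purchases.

48

Rearranging demand gives qd = 75 - 2p; rearranging supply gives qs = p - 6. Without the control the market clears where 75 - 2p = p - 6, i.e. p* = 27 and q* = 21.
The floor of 31 is above the equilibrium price 27, so it binds.
At p = 31: qd = 75 - 2·31 = 13 and qs = 31 - 6 = 25.
Quantity traded falls to 13. At q = 13 the demand price is (75 - 13)/2 = 31 and the supply price is 6 + 13 = 19.
Deadweight loss = ½ · (31 - 19) · (21 - 13) = ½ · 12 · 8 = 48.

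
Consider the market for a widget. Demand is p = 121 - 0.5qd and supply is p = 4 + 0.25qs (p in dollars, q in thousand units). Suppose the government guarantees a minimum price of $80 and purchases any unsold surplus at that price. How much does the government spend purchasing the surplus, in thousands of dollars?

Rearranging demand gives qd = 242 - 2p; rearranging supply gives qs = 4p - 16. Without the control the market clears where 242 - 2p = 4p - 16, i.e. p* = 43 and q* = 156.
Since 80 > 43, the floor is binding.
At p = 80: qd = 242 - 2·80 = 82 and qs = 4·80 - 16 = 304.
Surplus = qs - qd = 222.
Government expenditure = surplus × support price = 222 × 80 = 17760.

17760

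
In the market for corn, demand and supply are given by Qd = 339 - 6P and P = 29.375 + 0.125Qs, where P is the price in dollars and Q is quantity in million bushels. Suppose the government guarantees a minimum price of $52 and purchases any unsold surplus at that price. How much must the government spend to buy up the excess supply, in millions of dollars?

8008

Rearranging supply gives Qs = 8P - 235. Equilibrium: 339 - 6P = 8P - 235, so 574 = 14P and P* = 41, Q* = 93.
Since 52 > 41, the floor is binding.
At P = 52: Qd = 339 - 6·52 = 27 and Qs = 8·52 - 235 = 181.
Surplus = Qs - Qd = 154.
Government expenditure = surplus × support price = 154 × 52 = 8008.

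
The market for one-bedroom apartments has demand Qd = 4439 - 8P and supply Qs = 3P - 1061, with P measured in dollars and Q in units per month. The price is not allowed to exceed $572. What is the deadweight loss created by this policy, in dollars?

0

Setting quantity demanded equal to quantity supplied, 4439 - 8P = 3P - 1061, gives P* = 500 and Q* = 439.
The ceiling of 572 is above the equilibrium price 500, so it is not binding; the market clears at P* = 500, Q* = 439.
Since the control does not bind, no trades are prevented and deadweight loss is zero.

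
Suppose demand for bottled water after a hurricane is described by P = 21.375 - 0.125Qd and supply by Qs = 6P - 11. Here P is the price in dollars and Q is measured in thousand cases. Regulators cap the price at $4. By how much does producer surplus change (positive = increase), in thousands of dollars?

Rearranging demand gives Qd = 171 - 8P. Equilibrium: 171 - 8P = 6P - 11, so 182 = 14P and P* = 13, Q* = 67.
Since 4 < 13, the ceiling is binding.
At P = 4: Qd = 171 - 8·4 = 139 and Qs = 6·4 - 11 = 13.
Producer surplus without the control is ½ · (13 - 11/6) · 67 = 4489/12.
With the ceiling, producers sell 13 units at 4, so PS = ½ · (4 - 11/6) · 13 = 169/12.
Change in producer surplus = 169/12 - 4489/12 = -360.

-360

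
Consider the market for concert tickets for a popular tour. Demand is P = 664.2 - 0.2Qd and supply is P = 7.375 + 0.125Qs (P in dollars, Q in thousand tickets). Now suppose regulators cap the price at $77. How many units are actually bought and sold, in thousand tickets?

557

Rearranging demand gives Qd = 3321 - 5P; rearranging supply gives Qs = 8P - 59. Setting quantity demanded equal to quantity supplied, 3321 - 5P = 8P - 59, gives P* = 260 and Q* = 2021.
The ceiling of 77 is below the equilibrium price 260, so it binds.
At P = 77: Qd = 3321 - 5·77 = 2936 and Qs = 8·77 - 59 = 557.
The quantity actually transacted is the short side, supply: 557.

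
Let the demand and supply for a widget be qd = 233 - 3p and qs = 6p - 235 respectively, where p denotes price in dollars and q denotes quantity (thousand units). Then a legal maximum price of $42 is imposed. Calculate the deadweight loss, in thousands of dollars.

In a free market, 233 - 3p = 6p - 235 gives the equilibrium p* = 52, q* = 77.
Because the ceiling (42) lies below the market-clearing price, it is binding.
At p = 42: qd = 233 - 3·42 = 107 and qs = 6·42 - 235 = 17.
Quantity traded falls to 17. At q = 17 the demand price is (233 - 17)/3 = 72 and the supply price is (235 + 17)/6 = 42.
Deadweight loss = ½ · (72 - 42) · (77 - 17) = ½ · 30 · 60 = 900.

900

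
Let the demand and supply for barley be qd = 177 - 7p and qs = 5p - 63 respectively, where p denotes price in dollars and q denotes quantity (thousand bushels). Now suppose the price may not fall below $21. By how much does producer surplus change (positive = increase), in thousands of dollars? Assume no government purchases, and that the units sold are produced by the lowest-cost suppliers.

25.1

In a free market, 177 - 7p = 5p - 63 gives the equilibrium p* = 20, q* = 37.
Because the floor (21) lies above the market-clearing price, it is binding.
At p = 21: qd = 177 - 7·21 = 30 and qs = 5·21 - 63 = 42.
Producer surplus without the control is ½ · (20 - 12.6) · 37 = 136.9.
With the floor, 30 units are sold at 21. The supply price at q = 30 is 18.6, so PS = ½ · [(21 - 12.6) + (21 - 18.6)] · 30 = 162.
Change in producer surplus = 162 - 136.9 = 25.1.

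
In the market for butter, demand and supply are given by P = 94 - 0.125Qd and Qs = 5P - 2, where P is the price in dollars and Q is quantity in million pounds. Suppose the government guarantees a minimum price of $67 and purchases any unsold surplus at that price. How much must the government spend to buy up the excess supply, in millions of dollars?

Rearranging demand gives Qd = 752 - 8P. Equilibrium: 752 - 8P = 5P - 2, so 754 = 13P and P* = 58, Q* = 288.
Because the floor (67) lies above the market-clearing price, it is binding.
At P = 67: Qd = 752 - 8·67 = 216 and Qs = 5·67 - 2 = 333.
Surplus = Qs - Qd = 117.
Government expenditure = surplus × support price = 117 × 67 = 7839.

7839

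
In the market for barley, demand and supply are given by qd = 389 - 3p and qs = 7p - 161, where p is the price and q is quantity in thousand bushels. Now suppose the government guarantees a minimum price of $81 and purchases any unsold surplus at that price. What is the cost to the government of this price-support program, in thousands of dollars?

21060

Equilibrium: 389 - 3p = 7p - 161, so 550 = 10p and p* = 55, q* = 224.
Because the floor (81) lies above the market-clearing price, it is binding.
At p = 81: qd = 389 - 3·81 = 146 and qs = 7·81 - 161 = 406.
Surplus = qs - qd = 260.
Government expenditure = surplus × support price = 260 × 81 = 21060.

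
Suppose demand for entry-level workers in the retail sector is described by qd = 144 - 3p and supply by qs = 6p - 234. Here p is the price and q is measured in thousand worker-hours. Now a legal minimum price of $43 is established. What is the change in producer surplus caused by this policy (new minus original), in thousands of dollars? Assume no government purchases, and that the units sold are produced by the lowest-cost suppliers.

Without the control the market clears where 144 - 3p = 6p - 234, i.e. p* = 42 and q* = 18.
Because the floor (43) lies above the market-clearing price, it is binding.
At p = 43: qd = 144 - 3·43 = 15 and qs = 6·43 - 234 = 24.
Producer surplus without the control is ½ · (42 - 39) · 18 = 27.
With the floor, 15 units are sold at 43. The supply price at q = 15 is 41.5, so PS = ½ · [(43 - 39) + (43 - 41.5)] · 15 = 41.25.
Change in producer surplus = 41.25 - 27 = 14.25.

14.25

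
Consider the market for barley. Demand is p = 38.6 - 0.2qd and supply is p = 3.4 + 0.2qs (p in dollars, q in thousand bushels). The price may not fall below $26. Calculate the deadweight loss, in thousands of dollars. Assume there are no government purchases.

125

Rearranging demand gives qd = 193 - 5p; rearranging supply gives qs = 5p - 17. Without the control the market clears where 193 - 5p = 5p - 17, i.e. p* = 21 and q* = 88.
The floor of 26 is above the equilibrium price 21, so it binds.
At p = 26: qd = 193 - 5·26 = 63 and qs = 5·26 - 17 = 113.
Quantity traded falls to 63. At q = 63 the demand price is (193 - 63)/5 = 26 and the supply price is (17 + 63)/5 = 16.
Deadweight loss = ½ · (26 - 16) · (88 - 63) = ½ · 10 · 25 = 125.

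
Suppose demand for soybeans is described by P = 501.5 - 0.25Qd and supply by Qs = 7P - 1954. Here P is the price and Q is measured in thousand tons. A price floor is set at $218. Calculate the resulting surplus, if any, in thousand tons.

Rearranging demand gives Qd = 2006 - 4P. Setting quantity demanded equal to quantity supplied, 2006 - 4P = 7P - 1954, gives P* = 360 and Q* = 566.
The floor of 218 is below the equilibrium price 360, so it is not binding; the market clears at P* = 360, Q* = 566.
Since the control does not bind, there is no surplus.

0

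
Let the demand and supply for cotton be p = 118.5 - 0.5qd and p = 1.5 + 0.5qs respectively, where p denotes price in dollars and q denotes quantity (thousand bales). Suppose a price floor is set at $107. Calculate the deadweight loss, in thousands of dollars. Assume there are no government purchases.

Rearranging demand gives qd = 237 - 2p; rearranging supply gives qs = 2p - 3. Equilibrium: 237 - 2p = 2p - 3, so 240 = 4p and p* = 60, q* = 117.
The floor of 107 is above the equilibrium price 60, so it binds.
At p = 107: qd = 237 - 2·107 = 23 and qs = 2·107 - 3 = 211.
Quantity traded falls to 23. At q = 23 the demand price is (237 - 23)/2 = 107 and the supply price is (3 + 23)/2 = 13.
Deadweight loss = ½ · (107 - 13) · (117 - 23) = ½ · 94 · 94 = 4418.

4418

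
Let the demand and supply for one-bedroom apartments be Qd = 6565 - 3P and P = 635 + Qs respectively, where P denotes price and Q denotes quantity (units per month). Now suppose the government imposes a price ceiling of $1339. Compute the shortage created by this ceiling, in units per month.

1844

Rearranging supply gives Qs = P - 635. Equilibrium: 6565 - 3P = P - 635, so 7200 = 4P and P* = 1800, Q* = 1165.
Because the ceiling (1339) lies below the market-clearing price, it is binding.
At P = 1339: Qd = 6565 - 3·1339 = 2548 and Qs = 1339 - 635 = 704.
Shortage = Qd - Qs = 2548 - 704 = 1844.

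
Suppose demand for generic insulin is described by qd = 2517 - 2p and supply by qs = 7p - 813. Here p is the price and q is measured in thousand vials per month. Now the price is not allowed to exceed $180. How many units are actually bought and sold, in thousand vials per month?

Equilibrium: 2517 - 2p = 7p - 813, so 3330 = 9p and p* = 370, q* = 1777.
Because the ceiling (180) lies below the market-clearing price, it is binding.
At p = 180: qd = 2517 - 2·180 = 2157 and qs = 7·180 - 813 = 447.
The quantity actually transacted is the short side, supply: 447.

447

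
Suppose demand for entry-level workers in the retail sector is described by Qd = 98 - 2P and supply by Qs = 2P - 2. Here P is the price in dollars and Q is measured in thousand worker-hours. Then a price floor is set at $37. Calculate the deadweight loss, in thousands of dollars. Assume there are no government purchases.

In a free market, 98 - 2P = 2P - 2 gives the equilibrium P* = 25, Q* = 48.
Because the floor (37) lies above the market-clearing price, it is binding.
At P = 37: Qd = 98 - 2·37 = 24 and Qs = 2·37 - 2 = 72.
Quantity traded falls to 24. At Q = 24 the demand price is (98 - 24)/2 = 37 and the supply price is (2 + 24)/2 = 13.
Deadweight loss = ½ · (37 - 13) · (48 - 24) = ½ · 24 · 24 = 288.

288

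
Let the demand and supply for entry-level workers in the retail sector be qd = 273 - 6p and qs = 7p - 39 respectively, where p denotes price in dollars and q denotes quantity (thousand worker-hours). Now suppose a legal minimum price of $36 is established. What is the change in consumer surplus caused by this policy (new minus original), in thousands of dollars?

Equilibrium: 273 - 6p = 7p - 39, so 312 = 13p and p* = 24, q* = 129.
The floor of 36 is above the equilibrium price 24, so it binds.
At p = 36: qd = 273 - 6·36 = 57 and qs = 7·36 - 39 = 213.
Consumer surplus without the control is ½ · (45.5 - 24) · 129 = 1386.75.
With the floor, consumers buy 57 units at 36, so CS = ½ · (45.5 - 36) · 57 = 270.75.
Change in consumer surplus = 270.75 - 1386.75 = -1116.

-1116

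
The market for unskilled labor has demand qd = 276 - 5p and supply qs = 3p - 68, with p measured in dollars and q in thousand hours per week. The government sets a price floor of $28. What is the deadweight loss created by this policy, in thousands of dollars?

Setting quantity demanded equal to quantity supplied, 276 - 5p = 3p - 68, gives p* = 43 and q* = 61.
The floor of 28 is below the equilibrium price 43, so it is not binding; the market clears at p* = 43, q* = 61.
Since the control does not bind, no trades are prevented and deadweight loss is zero.

0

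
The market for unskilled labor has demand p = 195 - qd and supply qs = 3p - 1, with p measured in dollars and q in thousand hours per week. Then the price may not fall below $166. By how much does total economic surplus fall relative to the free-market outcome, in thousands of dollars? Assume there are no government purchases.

9126

Rearranging demand gives qd = 195 - p. Setting quantity demanded equal to quantity supplied, 195 - p = 3p - 1, gives p* = 49 and q* = 146.
The floor of 166 is above the equilibrium price 49, so it binds.
At p = 166: qd = 195 - 166 = 29 and qs = 3·166 - 1 = 497.
Quantity traded falls to 29. At q = 29 the demand price is 195 - 29 = 166 and the supply price is (1 + 29)/3 = 10.
Deadweight loss = ½ · (166 - 10) · (146 - 29) = ½ · 156 · 117 = 9126.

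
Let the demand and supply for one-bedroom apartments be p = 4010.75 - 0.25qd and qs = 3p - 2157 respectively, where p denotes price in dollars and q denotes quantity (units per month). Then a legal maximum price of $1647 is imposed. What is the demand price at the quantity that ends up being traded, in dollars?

3314.75

Rearranging demand gives qd = 16043 - 4p. Setting quantity demanded equal to quantity supplied, 16043 - 4p = 3p - 2157, gives p* = 2600 and q* = 5643.
Because the ceiling (1647) lies below the market-clearing price, it is binding.
At p = 1647: qd = 16043 - 4·1647 = 9455 and qs = 3·1647 - 2157 = 2784.
Only 2784 units reach the market. On the demand curve, the marginal buyer's willingness to pay at q = 2784 is (16043 - 2784)/4 = 3314.75.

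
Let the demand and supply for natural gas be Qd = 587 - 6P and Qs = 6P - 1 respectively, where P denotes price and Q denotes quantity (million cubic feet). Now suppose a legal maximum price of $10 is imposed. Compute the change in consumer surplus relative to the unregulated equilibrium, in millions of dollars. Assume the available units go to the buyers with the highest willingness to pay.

-2262

Setting quantity demanded equal to quantity supplied, 587 - 6P = 6P - 1, gives P* = 49 and Q* = 293.
Because the ceiling (10) lies below the market-clearing price, it is binding.
At P = 10: Qd = 587 - 6·10 = 527 and Qs = 6·10 - 1 = 59.
Consumer surplus without the control is ½ · (587/6 - 49) · 293 = 85849/12.
With the ceiling, 59 units are sold at 10 (assume they go to the highest-value buyers). The demand price at Q = 59 is 88, so CS = ½ · [(587/6 - 10) + (88 - 10)] · 59 = 58705/12.
Change in consumer surplus = 58705/12 - 85849/12 = -2262.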